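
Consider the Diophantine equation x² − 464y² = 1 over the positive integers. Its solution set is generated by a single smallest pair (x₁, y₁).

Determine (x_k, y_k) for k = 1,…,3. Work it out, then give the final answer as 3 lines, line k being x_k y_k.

d=464: √d = [21; 1,1,5,1,1,1,5,1,1,42] (ℓ=10, even), read p_9/q_9
step 0: (21, 1)  from 21·(1,0) + (0,1)
…
step 6: (797, 37)  from 1·(517,24) + (280,13)
…
step 8: (5299, 246)  from 1·(4502,209) + (797,37)
step 9: (9801, 455)  from 1·(5299,246) + (4502,209)
(x₁, y₁) = (9801, 455);  9801² − 464·455² = 1 ✓
k=2:  x_2 = 9801·9801+464·455·455 = 192119201,  y_2 = 9801·455+455·9801 = 8918910
k=3:  x_3 = 9801·192119201+464·455·8918910 = 3765920568201,  y_3 = 9801·8918910+455·192119201 = 174828473365

9801 455
192119201 8918910
3765920568201 174828473365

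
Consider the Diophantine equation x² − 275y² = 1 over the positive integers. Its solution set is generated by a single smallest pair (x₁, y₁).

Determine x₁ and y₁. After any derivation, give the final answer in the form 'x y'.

199 12

[16; 1,1,2,1,1,32] for √275; ℓ=6 ⇒ convergent index 5
i=0: a=16 ⇒ p=16, q=1
…
i=4: a=1 ⇒ p=116, q=7
i=5: a=1 ⇒ p=199, q=12
(x₁, y₁) = (199, 12);  199² − 275·12² = 1 ✓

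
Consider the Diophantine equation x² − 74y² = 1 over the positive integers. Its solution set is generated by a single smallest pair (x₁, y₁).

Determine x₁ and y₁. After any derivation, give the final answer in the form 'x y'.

d=74: √d = [8; 1,1,1,1,16] (ℓ=5, odd), read p_9/q_9
i=0: a=8 ⇒ p=8, q=1
i=1: a=1 ⇒ p=9, q=1
i=2: a=1 ⇒ p=17, q=2
…
i=6: a=1 ⇒ p=757, q=88
i=7: a=1 ⇒ p=1471, q=171
i=8: a=1 ⇒ p=2228, q=259
i=9: a=1 ⇒ p=3699, q=430
(x₁, y₁) = (3699, 430);  3699² − 74·430² = 1 ✓

3699 430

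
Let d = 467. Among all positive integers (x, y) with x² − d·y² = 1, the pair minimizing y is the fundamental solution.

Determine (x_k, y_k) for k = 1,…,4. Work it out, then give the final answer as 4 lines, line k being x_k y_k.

[21; 1,1,1,1,3,…,1,1,42] for √467; ℓ=14 ⇒ convergent index 13
i=0: a=21 ⇒ p=21, q=1
…
i=2: a=1 ⇒ p=43, q=2
…
i=4: a=1 ⇒ p=108, q=5
…
i=9: a=3 ⇒ p=275465, q=12747
…
i=12: a=1 ⇒ p=991929, q=45901
i=13: a=1 ⇒ p=1625626, q=75225
→ (1625626, 75225).  Check: 1625626²=2642659891876, 467·75225²=2642659891875, difference 1.
n=2: (1625626,75225)∘(1625626,75225) = (1625626·1625626+467·75225·75225, 1625626·75225+75225·1625626) = (5285319783751,244575431700)
n=3: (5285319783751,244575431700)∘(1625626,75225) = (1625626·5285319783751+467·75225·244575431700, 1625626·244575431700+75225·5285319783751) = (17183906517558380626,795176361465413175)
n=4: (17183906517558380626,795176361465413175)∘(1625626,75225) = (1625626·17183906517558380626+467·75225·795176361465413175, 1625626·795176361465413175+75225·17183906517558380626) = (55869210433019434807260001,2585318735566902940613400)

1625626 75225
5285319783751 244575431700
17183906517558380626 795176361465413175
55869210433019434807260001 2585318735566902940613400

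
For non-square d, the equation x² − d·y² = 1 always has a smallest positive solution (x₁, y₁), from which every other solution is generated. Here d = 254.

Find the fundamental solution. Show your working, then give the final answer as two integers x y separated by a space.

255 16

d=254: √d = [15; 1,14,1,30] (ℓ=4, even), read p_3/q_3
step 0: (15, 1)  from 15·(1,0) + (0,1)
step 1: (16, 1)  from 1·(15,1) + (1,0)
step 2: (239, 15)  from 14·(16,1) + (15,1)
step 3: (255, 16)  from 1·(239,15) + (16,1)
→ (255, 16).  Check: 255²=65025, 254·16²=65024, difference 1.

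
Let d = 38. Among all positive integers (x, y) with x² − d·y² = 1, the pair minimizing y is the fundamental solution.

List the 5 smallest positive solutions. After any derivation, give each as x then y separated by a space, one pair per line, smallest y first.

37 6
2737 444
202501 32850
14982337 2430456
1108490437 179820894

√38 = [6; 6,12, …], period ℓ=2 (even) → k=1
a_0=6:  p_0=6·1+0=6,  q_0=6·0+1=1
a_1=6:  p_1=6·6+1=37,  q_1=6·1+0=6
(x₁, y₁) = (37, 6);  37² − 38·6² = 1 ✓
k=2:  x_2 = 37·37+38·6·6 = 2737,  y_2 = 37·6+6·37 = 444
k=3:  x_3 = 37·2737+38·6·444 = 202501,  y_3 = 37·444+6·2737 = 32850
k=4:  x_4 = 37·202501+38·6·32850 = 14982337,  y_4 = 37·32850+6·202501 = 2430456
k=5:  x_5 = 37·14982337+38·6·2430456 = 1108490437,  y_5 = 37·2430456+6·14982337 = 179820894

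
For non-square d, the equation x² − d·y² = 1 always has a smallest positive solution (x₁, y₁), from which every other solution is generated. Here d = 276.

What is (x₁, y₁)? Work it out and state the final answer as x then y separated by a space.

7775 468

[16; 1,1,1,1,2,2,2,1,1,1,1,32] for √276; ℓ=12 ⇒ convergent index 11
a_0=16:  p_0=16·1+0=16,  q_0=16·0+1=1
…
a_2=1:  p_2=1·17+16=33,  q_2=1·1+1=2
a_3=1:  p_3=1·33+17=50,  q_3=1·2+1=3
a_4=1:  p_4=1·50+33=83,  q_4=1·3+2=5
a_5=2:  p_5=2·83+50=216,  q_5=2·5+3=13
…
a_8=1:  p_8=1·1246+515=1761,  q_8=1·75+31=106
a_9=1:  p_9=1·1761+1246=3007,  q_9=1·106+75=181
a_10=1:  p_10=1·3007+1761=4768,  q_10=1·181+106=287
a_11=1:  p_11=1·4768+3007=7775,  q_11=1·287+181=468
(x₁, y₁) = (7775, 468);  7775² − 276·468² = 1 ✓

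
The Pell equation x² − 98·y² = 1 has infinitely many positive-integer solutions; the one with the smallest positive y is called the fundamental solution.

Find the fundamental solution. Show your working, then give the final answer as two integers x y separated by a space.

√98 = [9; 1,8,1,18, …], period ℓ=4 (even) → k=3
k=0  a_k=9  p_k/q_k = 9/1
k=1  a_k=1  p_k/q_k = 10/1
k=2  a_k=8  p_k/q_k = 89/9
k=3  a_k=1  p_k/q_k = 99/10
→ (99, 10).  Check: 99²=9801, 98·10²=9800, difference 1.

99 10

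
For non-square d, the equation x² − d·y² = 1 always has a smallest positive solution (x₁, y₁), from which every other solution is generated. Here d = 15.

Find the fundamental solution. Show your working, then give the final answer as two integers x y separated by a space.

[3; 1,6] for √15; ℓ=2 ⇒ convergent index 1
i=0: a=3 ⇒ p=3, q=1
i=1: a=1 ⇒ p=4, q=1
→ (4, 1).  Check: 4²=16, 15·1²=15, difference 1.

4 1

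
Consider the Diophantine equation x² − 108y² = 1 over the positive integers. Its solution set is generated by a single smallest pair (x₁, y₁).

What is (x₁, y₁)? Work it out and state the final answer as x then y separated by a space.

d=108: √d = [10; 2,1,1,4,1,1,2,20] (ℓ=8, even), read p_7/q_7
step 0: (10, 1)  from 10·(1,0) + (0,1)
…
step 6: (530, 51)  from 1·(291,28) + (239,23)
step 7: (1351, 130)  from 2·(530,51) + (291,28)
(x₁, y₁) = (1351, 130);  1351² − 108·130² = 1 ✓

1351 130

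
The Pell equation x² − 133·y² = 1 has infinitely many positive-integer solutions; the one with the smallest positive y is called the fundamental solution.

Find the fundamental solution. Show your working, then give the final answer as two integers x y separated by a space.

2588599 224460

√133 → a₀=11, period (1,1,7,5,1,…,1,1,22); ℓ=16 even so k=15
step 0: (11, 1)  from 11·(1,0) + (0,1)
…
step 3: (173, 15)  from 7·(23,2) + (12,1)
step 4: (888, 77)  from 5·(173,15) + (23,2)
…
step 6: (1949, 169)  from 1·(1061,92) + (888,77)
…
step 8: (7969, 691)  from 2·(3010,261) + (1949,169)
step 9: (10979, 952)  from 1·(7969,691) + (3010,261)
…
step 11: (29927, 2595)  from 1·(18948,1643) + (10979,952)
step 12: (168583, 14618)  from 5·(29927,2595) + (18948,1643)
step 13: (1210008, 104921)  from 7·(168583,14618) + (29927,2595)
step 14: (1378591, 119539)  from 1·(1210008,104921) + (168583,14618)
step 15: (2588599, 224460)  from 1·(1378591,119539) + (1210008,104921)
(x₁, y₁) = (2588599, 224460);  2588599² − 133·224460² = 1 ✓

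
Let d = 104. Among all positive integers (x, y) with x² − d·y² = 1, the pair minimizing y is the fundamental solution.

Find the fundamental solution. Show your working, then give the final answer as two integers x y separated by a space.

51 5

d=104: √d = [10; 5,20] (ℓ=2, even), read p_1/q_1
k=0  a_k=10  p_k/q_k = 10/1
k=1  a_k=5  p_k/q_k = 51/5
fundamental: x₁=51, y₁=5  (since 2601 − 104·25 = 1)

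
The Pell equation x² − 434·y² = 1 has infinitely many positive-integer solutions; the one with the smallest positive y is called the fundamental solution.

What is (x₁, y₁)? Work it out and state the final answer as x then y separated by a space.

125 6

d=434: √d = [20; 1,4,1,40] (ℓ=4, even), read p_3/q_3
i=0: a=20 ⇒ p=20, q=1
i=1: a=1 ⇒ p=21, q=1
i=2: a=4 ⇒ p=104, q=5
i=3: a=1 ⇒ p=125, q=6
→ (125, 6).  Check: 125²=15625, 434·6²=15624, difference 1.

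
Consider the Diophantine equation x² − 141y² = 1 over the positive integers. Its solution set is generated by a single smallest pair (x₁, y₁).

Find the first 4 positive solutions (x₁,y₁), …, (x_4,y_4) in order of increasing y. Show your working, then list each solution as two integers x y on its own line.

√141 → a₀=11, period (1,6,1,22); ℓ=4 even so k=3
k=0  a_k=11  p_k/q_k = 11/1
…
k=2  a_k=6  p_k/q_k = 83/7
k=3  a_k=1  p_k/q_k = 95/8
→ (95, 8).  Check: 95²=9025, 141·8²=9024, difference 1.
(95+8√141)^2 = 18049 + 1520√141
(95+8√141)^3 = 3429215 + 288792√141
(95+8√141)^4 = 651532801 + 54868960√141

95 8
18049 1520
3429215 288792
651532801 54868960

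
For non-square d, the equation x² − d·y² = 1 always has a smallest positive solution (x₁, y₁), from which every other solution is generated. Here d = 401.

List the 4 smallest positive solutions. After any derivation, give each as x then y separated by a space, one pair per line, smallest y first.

√401 = [20; 40, …], period ℓ=1 (odd) → k=1
a_0=20:  p_0=20·1+0=20,  q_0=20·0+1=1
a_1=40:  p_1=40·20+1=801,  q_1=40·1+0=40
(x₁, y₁) = (801, 40);  801² − 401·40² = 1 ✓
(x_2, y_2) = (801·801 + 401·40·40, 801·40 + 40·801) = (1283201, 64080)
(x_3, y_3) = (801·1283201 + 401·40·64080, 801·64080 + 40·1283201) = (2055687201, 102656120)
(x_4, y_4) = (801·2055687201 + 401·40·102656120, 801·102656120 + 40·2055687201) = (3293209612801, 164455040160)

801 40
1283201 64080
2055687201 102656120
3293209612801 164455040160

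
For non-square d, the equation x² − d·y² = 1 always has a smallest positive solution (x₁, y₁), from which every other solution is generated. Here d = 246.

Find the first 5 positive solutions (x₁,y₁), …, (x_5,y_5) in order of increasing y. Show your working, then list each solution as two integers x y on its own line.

88805 5662
15772656049 1005627820
2801381440774085 178609557104538
497553357680112580801 31722843436331366360
88370451854763414035291525 5634294222548204422095062

[15; 1,2,5,1,14,1,5,2,1,30] for √246; ℓ=10 ⇒ convergent index 9
k=0  a_k=15  p_k/q_k = 15/1
…
k=2  a_k=2  p_k/q_k = 47/3
…
k=7  a_k=5  p_k/q_k = 28028/1787
k=8  a_k=2  p_k/q_k = 60777/3875
k=9  a_k=1  p_k/q_k = 88805/5662
fundamental: x₁=88805, y₁=5662  (since 7886328025 − 246·32058244 = 1)
(x_2, y_2) = (88805·88805 + 246·5662·5662, 88805·5662 + 5662·88805) = (15772656049, 1005627820)
(x_3, y_3) = (88805·15772656049 + 246·5662·1005627820, 88805·1005627820 + 5662·15772656049) = (2801381440774085, 178609557104538)
(x_4, y_4) = (88805·2801381440774085 + 246·5662·178609557104538, 88805·178609557104538 + 5662·2801381440774085) = (497553357680112580801, 31722843436331366360)
(x_5, y_5) = (88805·497553357680112580801 + 246·5662·31722843436331366360, 88805·31722843436331366360 + 5662·497553357680112580801) = (88370451854763414035291525, 5634294222548204422095062)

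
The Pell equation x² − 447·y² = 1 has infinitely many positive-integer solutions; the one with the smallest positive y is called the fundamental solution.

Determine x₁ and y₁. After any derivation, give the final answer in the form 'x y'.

148 7

√447 = [21; 7,42, …], period ℓ=2 (even) → k=1
i=0: a=21 ⇒ p=21, q=1
i=1: a=7 ⇒ p=148, q=7
→ (148, 7).  Check: 148²=21904, 447·7²=21903, difference 1.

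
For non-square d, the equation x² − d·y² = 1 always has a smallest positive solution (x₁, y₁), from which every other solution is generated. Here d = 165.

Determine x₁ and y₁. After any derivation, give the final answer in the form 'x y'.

1079 84

√165 = [12; 1,5,2,5,1,24, …], period ℓ=6 (even) → k=5
i=0: a=12 ⇒ p=12, q=1
…
i=2: a=5 ⇒ p=77, q=6
i=3: a=2 ⇒ p=167, q=13
i=4: a=5 ⇒ p=912, q=71
i=5: a=1 ⇒ p=1079, q=84
→ (1079, 84).  Check: 1079²=1164241, 165·84²=1164240, difference 1.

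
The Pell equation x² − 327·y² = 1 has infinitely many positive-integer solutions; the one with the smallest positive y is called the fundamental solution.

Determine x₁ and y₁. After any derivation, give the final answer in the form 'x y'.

217 12

d=327: √d = [18; 12,36] (ℓ=2, even), read p_1/q_1
step 0: (18, 1)  from 18·(1,0) + (0,1)
step 1: (217, 12)  from 12·(18,1) + (1,0)
→ (217, 12).  Check: 217²=47089, 327·12²=47088, difference 1.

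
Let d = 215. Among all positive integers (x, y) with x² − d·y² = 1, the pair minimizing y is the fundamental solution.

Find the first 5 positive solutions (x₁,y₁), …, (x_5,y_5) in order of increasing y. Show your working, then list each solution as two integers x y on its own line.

[14; 1,1,1,28] for √215; ℓ=4 ⇒ convergent index 3
step 0: (14, 1)  from 14·(1,0) + (0,1)
…
step 2: (29, 2)  from 1·(15,1) + (14,1)
step 3: (44, 3)  from 1·(29,2) + (15,1)
(x₁, y₁) = (44, 3);  44² − 215·3² = 1 ✓
(x_2, y_2) = (44·44 + 215·3·3, 44·3 + 3·44) = (3871, 264)
(x_3, y_3) = (44·3871 + 215·3·264, 44·264 + 3·3871) = (340604, 23229)
(x_4, y_4) = (44·340604 + 215·3·23229, 44·23229 + 3·340604) = (29969281, 2043888)
(x_5, y_5) = (44·29969281 + 215·3·2043888, 44·2043888 + 3·29969281) = (2636956124, 179838915)

44 3
3871 264
340604 23229
29969281 2043888
2636956124 179838915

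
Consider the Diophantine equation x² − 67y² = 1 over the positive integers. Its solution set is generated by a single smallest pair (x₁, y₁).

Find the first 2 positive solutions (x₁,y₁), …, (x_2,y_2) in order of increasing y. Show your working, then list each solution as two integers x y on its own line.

48842 5967
4771081927 582880428

√67 = [8; 5,2,1,1,7,1,1,2,5,16, …], period ℓ=10 (even) → k=9
a_0=8:  p_0=8·1+0=8,  q_0=8·0+1=1
…
a_4=1:  p_4=1·131+90=221,  q_4=1·16+11=27
…
a_6=1:  p_6=1·1678+221=1899,  q_6=1·205+27=232
…
a_8=2:  p_8=2·3577+1899=9053,  q_8=2·437+232=1106
a_9=5:  p_9=5·9053+3577=48842,  q_9=5·1106+437=5967
→ (48842, 5967).  Check: 48842²=2385540964, 67·5967²=2385540963, difference 1.
(x_2, y_2) = (48842·48842 + 67·5967·5967, 48842·5967 + 5967·48842) = (4771081927, 582880428)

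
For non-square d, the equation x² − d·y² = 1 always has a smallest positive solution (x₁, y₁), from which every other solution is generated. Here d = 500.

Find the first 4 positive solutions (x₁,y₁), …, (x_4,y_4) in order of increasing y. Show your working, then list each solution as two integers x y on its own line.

930249 41602
1730726404001 77400437796
3220013013190122249 144003359718540806
5990827771012465337616001 267917962749548332043592

√500 → a₀=22, period (2,1,3,2,1,…,1,2,44); ℓ=14 even so k=13
k=0  a_k=22  p_k/q_k = 22/1
…
k=2  a_k=1  p_k/q_k = 67/3
k=3  a_k=3  p_k/q_k = 246/11
…
k=5  a_k=1  p_k/q_k = 805/36
…
k=8  a_k=1  p_k/q_k = 15809/707
…
k=10  a_k=2  p_k/q_k = 76317/3413
…
k=12  a_k=1  p_k/q_k = 335522/15005
k=13  a_k=2  p_k/q_k = 930249/41602
(x₁, y₁) = (930249, 41602);  930249² − 500·41602² = 1 ✓
k=2:  x_2 = 930249·930249+500·41602·41602 = 1730726404001,  y_2 = 930249·41602+41602·930249 = 77400437796
k=3:  x_3 = 930249·1730726404001+500·41602·77400437796 = 3220013013190122249,  y_3 = 930249·77400437796+41602·1730726404001 = 144003359718540806
k=4:  x_4 = 930249·3220013013190122249+500·41602·144003359718540806 = 5990827771012465337616001,  y_4 = 930249·144003359718540806+41602·3220013013190122249 = 267917962749548332043592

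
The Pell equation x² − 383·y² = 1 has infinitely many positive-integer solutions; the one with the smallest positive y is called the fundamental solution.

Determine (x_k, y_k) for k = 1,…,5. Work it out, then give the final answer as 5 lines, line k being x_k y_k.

18768 959
704475647 35997024
26443197867024 1351184291905
992571874432137217 50718053544949056
37257177852241504710288 1903752856512023474111

d=383: √d = [19; 1,1,3,19,3,1,1,38] (ℓ=8, even), read p_7/q_7
a_0=19:  p_0=19·1+0=19,  q_0=19·0+1=1
a_1=1:  p_1=1·19+1=20,  q_1=1·1+0=1
…
a_3=3:  p_3=3·39+20=137,  q_3=3·2+1=7
a_4=19:  p_4=19·137+39=2642,  q_4=19·7+2=135
…
a_6=1:  p_6=1·8063+2642=10705,  q_6=1·412+135=547
a_7=1:  p_7=1·10705+8063=18768,  q_7=1·547+412=959
(x₁, y₁) = (18768, 959);  18768² − 383·959² = 1 ✓
n=2: (18768,959)∘(18768,959) = (18768·18768+383·959·959, 18768·959+959·18768) = (704475647,35997024)
n=3: (704475647,35997024)∘(18768,959) = (18768·704475647+383·959·35997024, 18768·35997024+959·704475647) = (26443197867024,1351184291905)
n=4: (26443197867024,1351184291905)∘(18768,959) = (18768·26443197867024+383·959·1351184291905, 18768·1351184291905+959·26443197867024) = (992571874432137217,50718053544949056)
n=5: (992571874432137217,50718053544949056)∘(18768,959) = (18768·992571874432137217+383·959·50718053544949056, 18768·50718053544949056+959·992571874432137217) = (37257177852241504710288,1903752856512023474111)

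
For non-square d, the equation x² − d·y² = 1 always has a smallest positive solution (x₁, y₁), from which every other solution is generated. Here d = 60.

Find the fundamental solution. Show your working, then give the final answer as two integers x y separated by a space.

31 4

d=60: √d = [7; 1,2,1,14] (ℓ=4, even), read p_3/q_3
a_0=7:  p_0=7·1+0=7,  q_0=7·0+1=1
a_1=1:  p_1=1·7+1=8,  q_1=1·1+0=1
a_2=2:  p_2=2·8+7=23,  q_2=2·1+1=3
a_3=1:  p_3=1·23+8=31,  q_3=1·3+1=4
→ (31, 4).  Check: 31²=961, 60·4²=960, difference 1.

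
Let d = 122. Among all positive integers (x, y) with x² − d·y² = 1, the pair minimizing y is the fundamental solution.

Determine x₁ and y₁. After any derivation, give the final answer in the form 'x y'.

√122 → a₀=11, period (22); ℓ=1 odd so k=1
k=0  a_k=11  p_k/q_k = 11/1
k=1  a_k=22  p_k/q_k = 243/22
→ (243, 22).  Check: 243²=59049, 122·22²=59048, difference 1.

243 22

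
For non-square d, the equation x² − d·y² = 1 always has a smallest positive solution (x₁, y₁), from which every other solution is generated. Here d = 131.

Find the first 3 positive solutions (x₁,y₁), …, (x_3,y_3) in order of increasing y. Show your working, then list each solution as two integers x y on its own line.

d=131: √d = [11; 2,4,11,4,2,22] (ℓ=6, even), read p_5/q_5
a_0=11:  p_0=11·1+0=11,  q_0=11·0+1=1
a_1=2:  p_1=2·11+1=23,  q_1=2·1+0=2
…
a_3=11:  p_3=11·103+23=1156,  q_3=11·9+2=101
a_4=4:  p_4=4·1156+103=4727,  q_4=4·101+9=413
a_5=2:  p_5=2·4727+1156=10610,  q_5=2·413+101=927
(x₁, y₁) = (10610, 927);  10610² − 131·927² = 1 ✓
(x_2, y_2) = (10610·10610 + 131·927·927, 10610·927 + 927·10610) = (225144199, 19670940)
(x_3, y_3) = (10610·225144199 + 131·927·19670940, 10610·19670940 + 927·225144199) = (4777559892170, 417417345873)

10610 927
225144199 19670940
4777559892170 417417345873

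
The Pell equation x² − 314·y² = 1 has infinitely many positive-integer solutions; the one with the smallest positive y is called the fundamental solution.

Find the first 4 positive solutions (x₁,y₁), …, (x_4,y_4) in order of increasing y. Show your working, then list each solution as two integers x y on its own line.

392499 22150
308110930001 17387705700
241866463828532499 13649314199066450
189864690372162243720001 10714684347621377411400

d=314: √d = [17; 1,2,1,1,2,1,34] (ℓ=7, odd), read p_13/q_13
a_0=17:  p_0=17·1+0=17,  q_0=17·0+1=1
…
a_5=2:  p_5=2·124+71=319,  q_5=2·7+4=18
…
a_8=1:  p_8=1·15381+443=15824,  q_8=1·868+25=893
…
a_10=1:  p_10=1·47029+15824=62853,  q_10=1·2654+893=3547
a_11=1:  p_11=1·62853+47029=109882,  q_11=1·3547+2654=6201
a_12=2:  p_12=2·109882+62853=282617,  q_12=2·6201+3547=15949
a_13=1:  p_13=1·282617+109882=392499,  q_13=1·15949+6201=22150
fundamental: x₁=392499, y₁=22150  (since 154055465001 − 314·490622500 = 1)
(392499+22150√314)^2 = 308110930001 + 17387705700√314
(392499+22150√314)^3 = 241866463828532499 + 13649314199066450√314
(392499+22150√314)^4 = 189864690372162243720001 + 10714684347621377411400√314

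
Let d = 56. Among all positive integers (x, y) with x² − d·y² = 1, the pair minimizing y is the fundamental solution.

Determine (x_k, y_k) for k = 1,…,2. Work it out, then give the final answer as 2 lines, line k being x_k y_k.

d=56: √d = [7; 2,14] (ℓ=2, even), read p_1/q_1
i=0: a=7 ⇒ p=7, q=1
i=1: a=2 ⇒ p=15, q=2
(x₁, y₁) = (15, 2);  15² − 56·2² = 1 ✓
k=2:  x_2 = 15·15+56·2·2 = 449,  y_2 = 15·2+2·15 = 60

15 2
449 60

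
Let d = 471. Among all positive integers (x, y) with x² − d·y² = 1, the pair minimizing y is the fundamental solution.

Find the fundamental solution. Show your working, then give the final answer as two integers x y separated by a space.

d=471: √d = [21; 1,2,2,1,3,…,2,1,42] (ℓ=14, even), read p_13/q_13
k=0  a_k=21  p_k/q_k = 21/1
…
k=2  a_k=2  p_k/q_k = 65/3
k=3  a_k=2  p_k/q_k = 152/7
…
k=6  a_k=4  p_k/q_k = 3429/158
…
k=9  a_k=3  p_k/q_k = 644804/29711
k=10  a_k=1  p_k/q_k = 843469/38865
…
k=12  a_k=2  p_k/q_k = 5506953/253747
k=13  a_k=1  p_k/q_k = 7838695/361188
(x₁, y₁) = (7838695, 361188);  7838695² − 471·361188² = 1 ✓

7838695 361188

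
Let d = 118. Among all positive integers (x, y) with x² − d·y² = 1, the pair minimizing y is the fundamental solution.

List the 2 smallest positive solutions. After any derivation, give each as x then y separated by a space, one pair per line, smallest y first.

d=118: √d = [10; 1,6,3,2,10,2,3,6,1,20] (ℓ=10, even), read p_9/q_9
step 0: (10, 1)  from 10·(1,0) + (0,1)
step 1: (11, 1)  from 1·(10,1) + (1,0)
step 2: (76, 7)  from 6·(11,1) + (10,1)
…
step 4: (554, 51)  from 2·(239,22) + (76,7)
…
step 7: (42115, 3877)  from 3·(12112,1115) + (5779,532)
step 8: (264802, 24377)  from 6·(42115,3877) + (12112,1115)
step 9: (306917, 28254)  from 1·(264802,24377) + (42115,3877)
(x₁, y₁) = (306917, 28254);  306917² − 118·28254² = 1 ✓
(x_2, y_2) = (306917·306917 + 118·28254·28254, 306917·28254 + 28254·306917) = (188396089777, 17343265836)

306917 28254
188396089777 17343265836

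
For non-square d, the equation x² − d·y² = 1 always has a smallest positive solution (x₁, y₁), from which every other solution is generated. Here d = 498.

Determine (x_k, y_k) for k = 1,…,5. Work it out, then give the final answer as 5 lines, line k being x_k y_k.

[22; 3,6,22,6,3,44] for √498; ℓ=6 ⇒ convergent index 5
step 0: (22, 1)  from 22·(1,0) + (0,1)
step 1: (67, 3)  from 3·(22,1) + (1,0)
step 2: (424, 19)  from 6·(67,3) + (22,1)
step 3: (9395, 421)  from 22·(424,19) + (67,3)
step 4: (56794, 2545)  from 6·(9395,421) + (424,19)
step 5: (179777, 8056)  from 3·(56794,2545) + (9395,421)
fundamental: x₁=179777, y₁=8056  (since 32319769729 − 498·64899136 = 1)
k=2:  x_2 = 179777·179777+498·8056·8056 = 64639539457,  y_2 = 179777·8056+8056·179777 = 2896567024
k=3:  x_3 = 179777·64639539457+498·8056·2896567024 = 23241404969742401,  y_3 = 179777·2896567024+8056·64639539457 = 1041472259739240
k=4:  x_4 = 179777·23241404969742401+498·8056·1041472259739240 = 8356540122426119709697,  y_4 = 179777·1041472259739240+8056·23241404969742401 = 374465516875386131936
k=5:  x_5 = 179777·8356540122426119709697+498·8056·374465516875386131936 = 3004627427155559641130652737,  y_5 = 179777·374465516875386131936+8056·8356540122426119709697 = 134640574453571113022377304

179777 8056
64639539457 2896567024
23241404969742401 1041472259739240
8356540122426119709697 374465516875386131936
3004627427155559641130652737 134640574453571113022377304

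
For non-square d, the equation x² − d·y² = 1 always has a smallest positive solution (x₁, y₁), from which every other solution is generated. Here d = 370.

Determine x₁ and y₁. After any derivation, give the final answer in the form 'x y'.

213859 11118

[19; 4,4,38] for √370; ℓ=3 ⇒ convergent index 5
a_0=19:  p_0=19·1+0=19,  q_0=19·0+1=1
a_1=4:  p_1=4·19+1=77,  q_1=4·1+0=4
a_2=4:  p_2=4·77+19=327,  q_2=4·4+1=17
a_3=38:  p_3=38·327+77=12503,  q_3=38·17+4=650
a_4=4:  p_4=4·12503+327=50339,  q_4=4·650+17=2617
a_5=4:  p_5=4·50339+12503=213859,  q_5=4·2617+650=11118
→ (213859, 11118).  Check: 213859²=45735671881, 370·11118²=45735671880, difference 1.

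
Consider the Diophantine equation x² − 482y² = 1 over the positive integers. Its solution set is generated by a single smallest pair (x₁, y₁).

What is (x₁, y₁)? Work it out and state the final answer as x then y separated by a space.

483 22

[21; 1,20,1,42] for √482; ℓ=4 ⇒ convergent index 3
i=0: a=21 ⇒ p=21, q=1
…
i=2: a=20 ⇒ p=461, q=21
i=3: a=1 ⇒ p=483, q=22
(x₁, y₁) = (483, 22);  483² − 482·22² = 1 ✓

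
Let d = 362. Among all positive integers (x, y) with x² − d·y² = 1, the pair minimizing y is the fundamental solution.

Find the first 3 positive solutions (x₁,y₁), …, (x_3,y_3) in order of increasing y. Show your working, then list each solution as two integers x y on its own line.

723 38
1045457 54948
1511730099 79454770

[19; 38] for √362; ℓ=1 ⇒ convergent index 1
k=0  a_k=19  p_k/q_k = 19/1
k=1  a_k=38  p_k/q_k = 723/38
(x₁, y₁) = (723, 38);  723² − 362·38² = 1 ✓
n=2: (723,38)∘(723,38) = (723·723+362·38·38, 723·38+38·723) = (1045457,54948)
n=3: (1045457,54948)∘(723,38) = (723·1045457+362·38·54948, 723·54948+38·1045457) = (1511730099,79454770)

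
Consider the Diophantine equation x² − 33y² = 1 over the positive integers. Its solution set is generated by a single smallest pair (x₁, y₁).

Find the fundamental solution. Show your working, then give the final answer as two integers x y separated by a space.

23 4

[5; 1,2,1,10] for √33; ℓ=4 ⇒ convergent index 3
step 0: (5, 1)  from 5·(1,0) + (0,1)
…
step 2: (17, 3)  from 2·(6,1) + (5,1)
step 3: (23, 4)  from 1·(17,3) + (6,1)
→ (23, 4).  Check: 23²=529, 33·4²=528, difference 1.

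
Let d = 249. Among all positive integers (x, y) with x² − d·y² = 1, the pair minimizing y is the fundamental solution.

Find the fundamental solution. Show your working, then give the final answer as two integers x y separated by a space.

d=249: √d = [15; 1,3,1,1,5,…,3,1,30] (ℓ=16, even), read p_15/q_15
k=0  a_k=15  p_k/q_k = 15/1
k=1  a_k=1  p_k/q_k = 16/1
k=2  a_k=3  p_k/q_k = 63/4
k=3  a_k=1  p_k/q_k = 79/5
k=4  a_k=1  p_k/q_k = 142/9
k=5  a_k=5  p_k/q_k = 789/50
k=6  a_k=1  p_k/q_k = 931/59
k=7  a_k=3  p_k/q_k = 3582/227
k=8  a_k=10  p_k/q_k = 36751/2329
k=9  a_k=3  p_k/q_k = 113835/7214
k=10  a_k=1  p_k/q_k = 150586/9543
k=11  a_k=5  p_k/q_k = 866765/54929
k=12  a_k=1  p_k/q_k = 1017351/64472
k=13  a_k=1  p_k/q_k = 1884116/119401
k=14  a_k=3  p_k/q_k = 6669699/422675
k=15  a_k=1  p_k/q_k = 8553815/542076
→ (8553815, 542076).  Check: 8553815²=73167751054225, 249·542076²=73167751054224, difference 1.

8553815 542076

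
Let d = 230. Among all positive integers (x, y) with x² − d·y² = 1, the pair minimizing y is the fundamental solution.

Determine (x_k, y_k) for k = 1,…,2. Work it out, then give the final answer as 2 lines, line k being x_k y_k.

91 6
16561 1092

√230 → a₀=15, period (6,30); ℓ=2 even so k=1
step 0: (15, 1)  from 15·(1,0) + (0,1)
step 1: (91, 6)  from 6·(15,1) + (1,0)
(x₁, y₁) = (91, 6);  91² − 230·6² = 1 ✓
(91+6√230)^2 = 16561 + 1092√230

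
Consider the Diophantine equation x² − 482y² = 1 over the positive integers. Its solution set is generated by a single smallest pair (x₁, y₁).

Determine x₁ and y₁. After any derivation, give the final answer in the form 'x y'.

483 22

[21; 1,20,1,42] for √482; ℓ=4 ⇒ convergent index 3
k=0  a_k=21  p_k/q_k = 21/1
…
k=2  a_k=20  p_k/q_k = 461/21
k=3  a_k=1  p_k/q_k = 483/22
→ (483, 22).  Check: 483²=233289, 482·22²=233288, difference 1.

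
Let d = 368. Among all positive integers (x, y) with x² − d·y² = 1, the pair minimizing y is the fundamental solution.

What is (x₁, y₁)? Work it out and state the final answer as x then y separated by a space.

1151 60

d=368: √d = [19; 5,2,5,38] (ℓ=4, even), read p_3/q_3
i=0: a=19 ⇒ p=19, q=1
…
i=2: a=2 ⇒ p=211, q=11
i=3: a=5 ⇒ p=1151, q=60
(x₁, y₁) = (1151, 60);  1151² − 368·60² = 1 ✓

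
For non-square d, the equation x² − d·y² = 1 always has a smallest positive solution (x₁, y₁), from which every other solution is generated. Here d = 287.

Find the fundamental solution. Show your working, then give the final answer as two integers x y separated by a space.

d=287: √d = [16; 1,15,1,32] (ℓ=4, even), read p_3/q_3
i=0: a=16 ⇒ p=16, q=1
…
i=2: a=15 ⇒ p=271, q=16
i=3: a=1 ⇒ p=288, q=17
fundamental: x₁=288, y₁=17  (since 82944 − 287·289 = 1)

288 17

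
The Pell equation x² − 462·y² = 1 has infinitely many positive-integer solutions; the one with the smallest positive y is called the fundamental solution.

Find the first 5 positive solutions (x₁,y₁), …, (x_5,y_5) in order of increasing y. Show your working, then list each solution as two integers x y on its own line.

43 2
3697 172
317899 14790
27335617 1271768
2350545163 109357258

√462 → a₀=21, period (2,42); ℓ=2 even so k=1
i=0: a=21 ⇒ p=21, q=1
i=1: a=2 ⇒ p=43, q=2
(x₁, y₁) = (43, 2);  43² − 462·2² = 1 ✓
k=2:  x_2 = 43·43+462·2·2 = 3697,  y_2 = 43·2+2·43 = 172
k=3:  x_3 = 43·3697+462·2·172 = 317899,  y_3 = 43·172+2·3697 = 14790
k=4:  x_4 = 43·317899+462·2·14790 = 27335617,  y_4 = 43·14790+2·317899 = 1271768
k=5:  x_5 = 43·27335617+462·2·1271768 = 2350545163,  y_5 = 43·1271768+2·27335617 = 109357258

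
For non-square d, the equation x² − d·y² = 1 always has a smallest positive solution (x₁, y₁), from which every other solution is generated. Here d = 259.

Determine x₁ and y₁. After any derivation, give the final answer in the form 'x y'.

[16; 10,1,2,3,4,3,2,1,10,32] for √259; ℓ=10 ⇒ convergent index 9
i=0: a=16 ⇒ p=16, q=1
…
i=8: a=1 ⇒ p=79196, q=4921
i=9: a=10 ⇒ p=847225, q=52644
→ (847225, 52644).  Check: 847225²=717790200625, 259·52644²=717790200624, difference 1.

847225 52644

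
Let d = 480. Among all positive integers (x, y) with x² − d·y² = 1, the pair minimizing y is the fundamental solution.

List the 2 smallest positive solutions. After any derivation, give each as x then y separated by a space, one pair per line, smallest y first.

d=480: √d = [21; 1,9,1,42] (ℓ=4, even), read p_3/q_3
i=0: a=21 ⇒ p=21, q=1
i=1: a=1 ⇒ p=22, q=1
i=2: a=9 ⇒ p=219, q=10
i=3: a=1 ⇒ p=241, q=11
fundamental: x₁=241, y₁=11  (since 58081 − 480·121 = 1)
n=2: (241,11)∘(241,11) = (241·241+480·11·11, 241·11+11·241) = (116161,5302)

241 11
116161 5302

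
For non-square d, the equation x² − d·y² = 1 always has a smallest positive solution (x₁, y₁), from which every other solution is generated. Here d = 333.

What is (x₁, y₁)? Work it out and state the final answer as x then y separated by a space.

73 4

[18; 4,36] for √333; ℓ=2 ⇒ convergent index 1
step 0: (18, 1)  from 18·(1,0) + (0,1)
step 1: (73, 4)  from 4·(18,1) + (1,0)
→ (73, 4).  Check: 73²=5329, 333·4²=5328, difference 1.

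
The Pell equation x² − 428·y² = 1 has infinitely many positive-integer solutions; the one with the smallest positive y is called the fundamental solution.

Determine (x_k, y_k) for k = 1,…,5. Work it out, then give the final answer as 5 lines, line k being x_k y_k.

√428 → a₀=20, period (1,2,4,1,5,10,5,1,4,2,1,40); ℓ=12 even so k=11
step 0: (20, 1)  from 20·(1,0) + (0,1)
step 1: (21, 1)  from 1·(20,1) + (1,0)
step 2: (62, 3)  from 2·(21,1) + (20,1)
step 3: (269, 13)  from 4·(62,3) + (21,1)
step 4: (331, 16)  from 1·(269,13) + (62,3)
step 5: (1924, 93)  from 5·(331,16) + (269,13)
step 6: (19571, 946)  from 10·(1924,93) + (331,16)
step 7: (99779, 4823)  from 5·(19571,946) + (1924,93)
…
step 9: (577179, 27899)  from 4·(119350,5769) + (99779,4823)
step 10: (1273708, 61567)  from 2·(577179,27899) + (119350,5769)
step 11: (1850887, 89466)  from 1·(1273708,61567) + (577179,27899)
→ (1850887, 89466).  Check: 1850887²=3425782686769, 428·89466²=3425782686768, difference 1.
(x_2, y_2) = (1850887·1850887 + 428·89466·89466, 1850887·89466 + 89466·1850887) = (6851565373537, 331182912684)
(x_3, y_3) = (1850887·6851565373537 + 428·89466·331182912684, 1850887·331182912684 + 89466·6851565373537) = (25362946559057703751, 1225964295417811950)
(x_4, y_4) = (1850887·25362946559057703751 + 428·89466·1225964295417811950, 1850887·1225964295417811950 + 89466·25362946559057703751) = (93887896135702420679780737, 4538242753705644230486616)
(x_5, y_5) = (1850887·93887896135702420679780737 + 428·89466·4538242753705644230486616, 1850887·4538242753705644230486616 + 89466·93887896135702420679780737) = (347551772829818329662915600223687, 16799549031354731501369944644834)

1850887 89466
6851565373537 331182912684
25362946559057703751 1225964295417811950
93887896135702420679780737 4538242753705644230486616
347551772829818329662915600223687 16799549031354731501369944644834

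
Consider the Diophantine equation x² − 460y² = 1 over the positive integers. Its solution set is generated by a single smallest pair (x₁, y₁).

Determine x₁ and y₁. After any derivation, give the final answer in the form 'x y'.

2535751 118230

[21; 2,4,3,1,2,10,2,1,3,4,2,42] for √460; ℓ=12 ⇒ convergent index 11
a_0=21:  p_0=21·1+0=21,  q_0=21·0+1=1
a_1=2:  p_1=2·21+1=43,  q_1=2·1+0=2
a_2=4:  p_2=4·43+21=193,  q_2=4·2+1=9
a_3=3:  p_3=3·193+43=622,  q_3=3·9+2=29
a_4=1:  p_4=1·622+193=815,  q_4=1·29+9=38
a_5=2:  p_5=2·815+622=2252,  q_5=2·38+29=105
…
a_7=2:  p_7=2·23335+2252=48922,  q_7=2·1088+105=2281
a_8=1:  p_8=1·48922+23335=72257,  q_8=1·2281+1088=3369
…
a_10=4:  p_10=4·265693+72257=1135029,  q_10=4·12388+3369=52921
a_11=2:  p_11=2·1135029+265693=2535751,  q_11=2·52921+12388=118230
fundamental: x₁=2535751, y₁=118230  (since 6430033134001 − 460·13978332900 = 1)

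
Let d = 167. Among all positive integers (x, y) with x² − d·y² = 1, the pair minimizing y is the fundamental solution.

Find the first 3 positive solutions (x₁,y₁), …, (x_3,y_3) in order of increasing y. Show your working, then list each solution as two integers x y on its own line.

168 13
56447 4368
18966024 1467635

√167 = [12; 1,11,1,24, …], period ℓ=4 (even) → k=3
a_0=12:  p_0=12·1+0=12,  q_0=12·0+1=1
a_1=1:  p_1=1·12+1=13,  q_1=1·1+0=1
a_2=11:  p_2=11·13+12=155,  q_2=11·1+1=12
a_3=1:  p_3=1·155+13=168,  q_3=1·12+1=13
fundamental: x₁=168, y₁=13  (since 28224 − 167·169 = 1)
k=2:  x_2 = 168·168+167·13·13 = 56447,  y_2 = 168·13+13·168 = 4368
k=3:  x_3 = 168·56447+167·13·4368 = 18966024,  y_3 = 168·4368+13·56447 = 1467635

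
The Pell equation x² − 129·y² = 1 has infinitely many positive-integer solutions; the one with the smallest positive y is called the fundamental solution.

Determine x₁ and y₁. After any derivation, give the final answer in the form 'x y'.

16855 1484

√129 = [11; 2,1,3,1,6,1,3,1,2,22, …], period ℓ=10 (even) → k=9
k=0  a_k=11  p_k/q_k = 11/1
k=1  a_k=2  p_k/q_k = 23/2
k=2  a_k=1  p_k/q_k = 34/3
…
k=4  a_k=1  p_k/q_k = 159/14
…
k=6  a_k=1  p_k/q_k = 1238/109
…
k=8  a_k=1  p_k/q_k = 6031/531
k=9  a_k=2  p_k/q_k = 16855/1484
(x₁, y₁) = (16855, 1484);  16855² − 129·1484² = 1 ✓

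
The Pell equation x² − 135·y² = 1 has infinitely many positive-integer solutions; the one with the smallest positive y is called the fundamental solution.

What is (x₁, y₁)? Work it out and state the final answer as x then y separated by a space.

244 21

√135 → a₀=11, period (1,1,1,1,1,1,1,22); ℓ=8 even so k=7
i=0: a=11 ⇒ p=11, q=1
i=1: a=1 ⇒ p=12, q=1
i=2: a=1 ⇒ p=23, q=2
i=3: a=1 ⇒ p=35, q=3
i=4: a=1 ⇒ p=58, q=5
i=5: a=1 ⇒ p=93, q=8
i=6: a=1 ⇒ p=151, q=13
i=7: a=1 ⇒ p=244, q=21
(x₁, y₁) = (244, 21);  244² − 135·21² = 1 ✓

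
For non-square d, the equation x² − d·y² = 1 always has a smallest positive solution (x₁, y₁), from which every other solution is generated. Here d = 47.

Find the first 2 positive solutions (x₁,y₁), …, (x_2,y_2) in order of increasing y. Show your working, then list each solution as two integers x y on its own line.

√47 → a₀=6, period (1,5,1,12); ℓ=4 even so k=3
step 0: (6, 1)  from 6·(1,0) + (0,1)
step 1: (7, 1)  from 1·(6,1) + (1,0)
step 2: (41, 6)  from 5·(7,1) + (6,1)
step 3: (48, 7)  from 1·(41,6) + (7,1)
fundamental: x₁=48, y₁=7  (since 2304 − 47·49 = 1)
n=2: (48,7)∘(48,7) = (48·48+47·7·7, 48·7+7·48) = (4607,672)

48 7
4607 672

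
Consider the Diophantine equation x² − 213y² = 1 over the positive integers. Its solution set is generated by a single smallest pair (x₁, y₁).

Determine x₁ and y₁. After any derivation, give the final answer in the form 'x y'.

√213 → a₀=14, period (1,1,2,6,1,8,1,6,2,1,1,28); ℓ=12 even so k=11
a_0=14:  p_0=14·1+0=14,  q_0=14·0+1=1
…
a_5=1:  p_5=1·467+73=540,  q_5=1·32+5=37
…
a_9=2:  p_9=2·36749+5327=78825,  q_9=2·2518+365=5401
a_10=1:  p_10=1·78825+36749=115574,  q_10=1·5401+2518=7919
a_11=1:  p_11=1·115574+78825=194399,  q_11=1·7919+5401=13320
→ (194399, 13320).  Check: 194399²=37790971201, 213·13320²=37790971200, difference 1.

194399 13320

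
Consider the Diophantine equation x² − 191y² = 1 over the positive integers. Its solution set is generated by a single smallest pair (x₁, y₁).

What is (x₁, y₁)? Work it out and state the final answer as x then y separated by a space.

[13; 1,4,1,1,3,…,4,1,26] for √191; ℓ=16 ⇒ convergent index 15
a_0=13:  p_0=13·1+0=13,  q_0=13·0+1=1
a_1=1:  p_1=1·13+1=14,  q_1=1·1+0=1
a_2=4:  p_2=4·14+13=69,  q_2=4·1+1=5
a_3=1:  p_3=1·69+14=83,  q_3=1·5+1=6
a_4=1:  p_4=1·83+69=152,  q_4=1·6+5=11
…
a_7=2:  p_7=2·1230+539=2999,  q_7=2·89+39=217
…
a_9=2:  p_9=2·40217+2999=83433,  q_9=2·2910+217=6037
a_10=2:  p_10=2·83433+40217=207083,  q_10=2·6037+2910=14984
a_11=3:  p_11=3·207083+83433=704682,  q_11=3·14984+6037=50989
a_12=1:  p_12=1·704682+207083=911765,  q_12=1·50989+14984=65973
a_13=1:  p_13=1·911765+704682=1616447,  q_13=1·65973+50989=116962
a_14=4:  p_14=4·1616447+911765=7377553,  q_14=4·116962+65973=533821
a_15=1:  p_15=1·7377553+1616447=8994000,  q_15=1·533821+116962=650783
fundamental: x₁=8994000, y₁=650783  (since 80892036000000 − 191·423518513089 = 1)

8994000 650783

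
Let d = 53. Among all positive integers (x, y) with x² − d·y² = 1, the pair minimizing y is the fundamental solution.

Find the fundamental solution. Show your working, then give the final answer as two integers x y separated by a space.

66249 9100

d=53: √d = [7; 3,1,1,3,14] (ℓ=5, odd), read p_9/q_9
step 0: (7, 1)  from 7·(1,0) + (0,1)
step 1: (22, 3)  from 3·(7,1) + (1,0)
step 2: (29, 4)  from 1·(22,3) + (7,1)
step 3: (51, 7)  from 1·(29,4) + (22,3)
…
step 5: (2599, 357)  from 14·(182,25) + (51,7)
step 6: (7979, 1096)  from 3·(2599,357) + (182,25)
step 7: (10578, 1453)  from 1·(7979,1096) + (2599,357)
step 8: (18557, 2549)  from 1·(10578,1453) + (7979,1096)
step 9: (66249, 9100)  from 3·(18557,2549) + (10578,1453)
→ (66249, 9100).  Check: 66249²=4388930001, 53·9100²=4388930000, difference 1.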